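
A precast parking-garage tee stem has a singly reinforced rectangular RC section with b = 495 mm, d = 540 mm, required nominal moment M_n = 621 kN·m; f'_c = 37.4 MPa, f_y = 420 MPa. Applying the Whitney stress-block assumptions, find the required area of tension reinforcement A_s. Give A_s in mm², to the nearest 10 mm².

With M_n = 0.85 f'_c a b (d − a/2), solve the quadratic for a:
a = d − √(d² − 2M_n/(0.85 f'_c b)) = 540 − √(540² − 2 × 621×10⁶/(0.85 × 37.4 × 495)) = 78.84 mm.
A_s = 0.85 f'_c a b / f_y = 0.85 × 37.4 × 78.84 × 495 / 420 = 2953.9 mm².

A_s ≈ 2950 mm²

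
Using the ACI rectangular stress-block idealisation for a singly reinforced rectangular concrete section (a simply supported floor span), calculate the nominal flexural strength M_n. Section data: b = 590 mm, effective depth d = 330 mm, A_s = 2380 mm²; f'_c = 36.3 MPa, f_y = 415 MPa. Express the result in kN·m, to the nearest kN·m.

M_n ≈ 299 kN·m

T = A_s f_y = 2380 × 415 = 987700 N = 987.7 kN.
From C = T: a = T/(0.85 f'_c b) = 987700/(0.85 × 36.3 × 590) = 54.26 mm.
M_n = T(d − a/2) = 987.7 kN × (330 − 27.13) mm = 299.14 kN·m.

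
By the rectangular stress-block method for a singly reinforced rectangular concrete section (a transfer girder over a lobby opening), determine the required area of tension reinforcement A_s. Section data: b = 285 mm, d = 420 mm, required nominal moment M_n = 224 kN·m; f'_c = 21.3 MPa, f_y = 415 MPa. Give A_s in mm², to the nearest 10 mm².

A_s ≈ 1500 mm²

With M_n = 0.85 f'_c a b (d − a/2), solve the quadratic for a:
a = d − √(d² − 2M_n/(0.85 f'_c b)) = 420 − √(420² − 2 × 224×10⁶/(0.85 × 21.3 × 285)) = 120.71 mm.
A_s = 0.85 f'_c a b / f_y = 0.85 × 21.3 × 120.71 × 285 / 415 = 1500.9 mm².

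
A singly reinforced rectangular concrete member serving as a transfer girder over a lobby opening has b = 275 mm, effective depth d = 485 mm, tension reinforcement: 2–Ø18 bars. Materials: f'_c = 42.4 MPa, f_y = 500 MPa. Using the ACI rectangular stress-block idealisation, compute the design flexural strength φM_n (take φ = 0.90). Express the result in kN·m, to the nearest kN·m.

φM_n ≈ 108 kN·m

A_s = 2 × 254 = 508 mm².
T = A_s f_y = 508 × 500 = 254000 N = 254 kN.
From C = T: a = T/(0.85 f'_c b) = 254000/(0.85 × 42.4 × 275) = 25.63 mm.
M_n = T(d − a/2) = 254 kN × (485 − 12.815) mm = 119.93 kN·m.
φM_n = 0.90 × 119.93 = 107.94 kN·m.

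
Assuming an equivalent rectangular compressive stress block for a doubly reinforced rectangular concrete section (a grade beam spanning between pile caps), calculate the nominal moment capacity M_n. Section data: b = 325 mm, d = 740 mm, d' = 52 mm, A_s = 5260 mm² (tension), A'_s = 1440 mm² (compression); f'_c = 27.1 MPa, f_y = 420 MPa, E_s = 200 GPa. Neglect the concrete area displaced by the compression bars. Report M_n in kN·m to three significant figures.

Assume both tension and compression steel yield.
Net tension couple steel: A_s − A'_s = 3820 mm².
a = (A_s − A'_s) f_y / (0.85 f'_c b) = 1604400/(0.85 × 27.1 × 325) = 214.31 mm.
c = a/β₁ = 214.31/0.85 = 252.13 mm; ε'_s = 0.003(c − d')/c = 0.0024 ≥ f_y/E_s = 0.0021, so compression steel does yield.
M_n = (A_s − A'_s) f_y (d − a/2) + A'_s f_y (d − d') = [1604400 × (740 − 107.155) + 604800 × (740 − 52)] × 10⁻⁶ = 1015.34 + 416.10 = 1431.44 kN·m.

M_n ≈ 1430 kN·m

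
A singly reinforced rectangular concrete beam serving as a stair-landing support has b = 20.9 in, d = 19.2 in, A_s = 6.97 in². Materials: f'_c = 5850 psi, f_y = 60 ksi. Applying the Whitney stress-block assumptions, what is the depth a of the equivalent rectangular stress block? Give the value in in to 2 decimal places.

a ≈ 4.02 in

T = A_s f_y = 6.97 × 60 = 418.2 kips.
a = T/(0.85 f'_c b) = 418.2/(0.85 × 5.85 × 20.9) = 4.02 in.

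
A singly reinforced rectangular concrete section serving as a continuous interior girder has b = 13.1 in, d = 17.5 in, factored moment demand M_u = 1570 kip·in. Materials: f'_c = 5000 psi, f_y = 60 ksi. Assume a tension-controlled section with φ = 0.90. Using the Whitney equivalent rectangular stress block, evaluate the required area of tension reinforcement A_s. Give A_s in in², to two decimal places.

A_s ≈ 1.76 in²

M_n = M_u/φ = 1570/0.90 = 1744.44 kip·in.
From M_n = 0.85 f'_c a b (d − a/2):
a = d − √(d² − 2M_n/(0.85 f'_c b)) = 17.5 − √(17.5² − 2 × 1744.44/(0.85 × 5 × 13.1)) = 1.893 in.
A_s = 0.85 f'_c a b / f_y = 0.85 × 5 × 1.893 × 13.1 / 60 = 1.757 in².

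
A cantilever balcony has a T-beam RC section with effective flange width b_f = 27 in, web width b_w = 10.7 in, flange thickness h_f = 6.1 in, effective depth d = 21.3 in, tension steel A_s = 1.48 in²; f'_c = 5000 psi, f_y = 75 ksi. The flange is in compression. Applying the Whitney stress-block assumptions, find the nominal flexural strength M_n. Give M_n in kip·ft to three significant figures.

M_n ≈ 193 kip·ft

Tension: T = A_s f_y = 1.48 × 75 = 111 kips.
Try a within the flange: a = T/(0.85 f'_c b_f) = 111/(0.85 × 5 × 27) = 0.967 in.
Since a = 0.967 ≤ h_f = 6.1 in, the stress block lies entirely in the flange; analyse as a rectangular beam of width b_f.
M_n = T(d − a/2) = 111 × (21.3 − 0.4835) = 2310.6 kip·in.
M_n = 2310.6/12 = 192.55 kip·ft.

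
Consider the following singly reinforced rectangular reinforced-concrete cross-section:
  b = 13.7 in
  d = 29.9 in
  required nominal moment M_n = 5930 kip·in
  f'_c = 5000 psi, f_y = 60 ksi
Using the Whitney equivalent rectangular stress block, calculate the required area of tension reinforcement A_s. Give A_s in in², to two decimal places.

From M_n = 0.85 f'_c a b (d − a/2):
a = d − √(d² − 2M_n/(0.85 f'_c b)) = 29.9 − √(29.9² − 2 × 5930/(0.85 × 5 × 13.7)) = 3.626 in.
A_s = 0.85 f'_c a b / f_y = 0.85 × 5 × 3.626 × 13.7 / 60 = 3.519 in².

A_s ≈ 3.52 in²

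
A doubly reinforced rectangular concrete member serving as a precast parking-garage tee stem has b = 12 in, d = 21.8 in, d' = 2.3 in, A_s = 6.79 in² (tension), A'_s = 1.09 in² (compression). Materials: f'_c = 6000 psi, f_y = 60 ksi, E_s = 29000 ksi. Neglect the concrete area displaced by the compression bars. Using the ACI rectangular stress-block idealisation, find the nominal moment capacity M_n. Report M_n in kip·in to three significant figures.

M_n ≈ 7780 kip·in

Assume both steels yield.
a = (A_s − A'_s) f_y/(0.85 f'_c b) = (6.79 − 1.09) × 60/(0.85 × 6 × 12) = 5.588 in.
c = a/β₁ = 5.588/0.75 = 7.451 in; ε'_s = 0.003(c − d')/c = 0.0021 ≥ ε_y = 0.0021, so the compression steel yields.
M_n = (A_s − A'_s) f_y (d − a/2) + A'_s f_y (d − d') = 342 × (21.8 − 2.794) + 65.4 × (21.8 − 2.3) = 6500.1 + 1275.3 = 7775.4 kip·in.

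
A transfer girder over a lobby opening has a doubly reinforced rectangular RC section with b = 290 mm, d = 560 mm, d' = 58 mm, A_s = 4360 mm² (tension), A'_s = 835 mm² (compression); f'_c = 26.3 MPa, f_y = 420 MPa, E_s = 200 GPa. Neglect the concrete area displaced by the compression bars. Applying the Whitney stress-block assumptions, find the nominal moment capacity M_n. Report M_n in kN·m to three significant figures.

Assume both tension and compression steel yield.
Net tension couple steel: A_s − A'_s = 3525 mm².
a = (A_s − A'_s) f_y / (0.85 f'_c b) = 1480500/(0.85 × 26.3 × 290) = 228.37 mm.
c = a/β₁ = 228.37/0.85 = 268.67 mm; ε'_s = 0.003(c − d')/c = 0.0024 ≥ f_y/E_s = 0.0021, so compression steel does yield.
M_n = (A_s − A'_s) f_y (d − a/2) + A'_s f_y (d − d') = [1480500 × (560 − 114.185) + 350700 × (560 − 58)] × 10⁻⁶ = 660.03 + 176.05 = 836.08 kN·m.

M_n ≈ 836 kN·m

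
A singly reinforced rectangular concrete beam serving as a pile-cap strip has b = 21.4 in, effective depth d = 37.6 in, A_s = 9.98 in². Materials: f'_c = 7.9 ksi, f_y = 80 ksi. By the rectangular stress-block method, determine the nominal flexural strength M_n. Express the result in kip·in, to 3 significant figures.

T = A_s f_y = 9.98 × 80 = 798.4 kips.
a = T/(0.85 f'_c b) = 798.4/(0.85 × 7.9 × 21.4) = 5.556 in.
M_n = T(d − a/2) = 798.4 × (37.6 − 2.778) = 27801.9 kip·in.

M_n ≈ 27800 kip·in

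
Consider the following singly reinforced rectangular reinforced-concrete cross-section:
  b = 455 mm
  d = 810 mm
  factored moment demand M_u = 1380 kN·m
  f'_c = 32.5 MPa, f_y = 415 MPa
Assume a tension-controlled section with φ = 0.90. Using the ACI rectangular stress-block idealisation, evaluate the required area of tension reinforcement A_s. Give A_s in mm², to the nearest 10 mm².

A_s ≈ 5090 mm²

M_n = M_u/φ = 1380/0.90 = 1533.33 kN·m.
With M_n = 0.85 f'_c a b (d − a/2), solve the quadratic for a:
a = d − √(d² − 2M_n/(0.85 f'_c b)) = 810 − √(810² − 2 × 1533.33×10⁶/(0.85 × 32.5 × 455)) = 168.03 mm.
A_s = 0.85 f'_c a b / f_y = 0.85 × 32.5 × 168.03 × 455 / 415 = 5089.2 mm².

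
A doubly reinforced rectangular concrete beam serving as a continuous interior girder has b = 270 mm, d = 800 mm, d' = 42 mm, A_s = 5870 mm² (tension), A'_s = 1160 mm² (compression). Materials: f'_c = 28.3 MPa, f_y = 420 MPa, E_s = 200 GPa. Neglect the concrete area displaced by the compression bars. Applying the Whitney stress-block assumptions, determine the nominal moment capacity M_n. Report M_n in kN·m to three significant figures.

M_n ≈ 1650 kN·m

Assume both tension and compression steel yield.
Net tension couple steel: A_s − A'_s = 4710 mm².
a = (A_s − A'_s) f_y / (0.85 f'_c b) = 1978200/(0.85 × 28.3 × 270) = 304.58 mm.
c = a/β₁ = 304.58/0.848 = 359.17 mm; ε'_s = 0.003(c − d')/c = 0.0026 ≥ f_y/E_s = 0.0021, so compression steel does yield.
M_n = (A_s − A'_s) f_y (d − a/2) + A'_s f_y (d − d') = [1978200 × (800 − 152.29) + 487200 × (800 − 42)] × 10⁻⁶ = 1281.30 + 369.30 = 1650.60 kN·m.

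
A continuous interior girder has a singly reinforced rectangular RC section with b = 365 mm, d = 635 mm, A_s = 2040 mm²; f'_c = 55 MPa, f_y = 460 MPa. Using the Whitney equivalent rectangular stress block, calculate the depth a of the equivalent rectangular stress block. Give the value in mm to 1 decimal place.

a ≈ 55.0 mm

T = A_s f_y = 2040 × 460 = 938400 N = 938.4 kN.
Setting C = 0.85 f'_c a b equal to T: a = 938400/(0.85 × 55 × 365) = 55.0 mm.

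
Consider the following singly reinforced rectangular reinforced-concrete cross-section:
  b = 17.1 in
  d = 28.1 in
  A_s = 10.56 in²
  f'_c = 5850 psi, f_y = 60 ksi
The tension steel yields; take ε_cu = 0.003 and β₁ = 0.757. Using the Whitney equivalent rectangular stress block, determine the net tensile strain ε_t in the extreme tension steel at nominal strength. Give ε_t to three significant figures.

a = A_s f_y/(0.85 f'_c b) = 7.452 in.
β₁ = 0.757, so c = a/β₁ = 7.452/0.757 = 9.844 in.
From the linear strain diagram with ε_cu = 0.003: ε_t = 0.003 (d − c)/c = 0.003 × (28.1 − 9.844)/9.844 = 0.00556.
Since ε_t ≥ 0.005, the section is tension-controlled.

ε_t ≈ 0.00556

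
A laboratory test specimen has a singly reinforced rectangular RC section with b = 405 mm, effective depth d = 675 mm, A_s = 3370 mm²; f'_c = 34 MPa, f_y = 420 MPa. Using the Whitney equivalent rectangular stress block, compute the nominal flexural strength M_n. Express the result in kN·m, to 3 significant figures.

T = A_s f_y = 3370 × 420 = 1415400 N = 1415.4 kN.
From C = T: a = T/(0.85 f'_c b) = 1415400/(0.85 × 34 × 405) = 120.93 mm.
M_n = T(d − a/2) = 1415.4 kN × (675 − 60.465) mm = 869.81 kN·m.

M_n ≈ 870 kN·m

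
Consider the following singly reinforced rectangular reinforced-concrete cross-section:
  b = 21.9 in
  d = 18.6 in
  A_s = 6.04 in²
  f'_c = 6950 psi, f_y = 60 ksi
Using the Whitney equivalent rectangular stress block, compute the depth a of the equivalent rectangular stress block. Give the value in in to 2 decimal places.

T = A_s f_y = 6.04 × 60 = 362.4 kips.
a = T/(0.85 f'_c b) = 362.4/(0.85 × 6.95 × 21.9) = 2.80 in.

a ≈ 2.80 in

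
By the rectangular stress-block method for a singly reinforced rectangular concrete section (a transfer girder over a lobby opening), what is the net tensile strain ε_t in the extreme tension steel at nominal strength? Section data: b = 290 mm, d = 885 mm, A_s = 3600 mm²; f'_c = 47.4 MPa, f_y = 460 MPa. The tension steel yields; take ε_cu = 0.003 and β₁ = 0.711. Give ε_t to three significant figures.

a = A_s f_y/(0.85 f'_c b) = 141.73 mm.
β₁ = 0.711, so c = a/β₁ = 141.73/0.711 = 199.34 mm.
From the linear strain diagram with ε_cu = 0.003: ε_t = 0.003 (d − c)/c = 0.003 × (885 − 199.34)/199.34 = 0.0103.
Since ε_t ≥ 0.005, the section is tension-controlled.

ε_t ≈ 0.0103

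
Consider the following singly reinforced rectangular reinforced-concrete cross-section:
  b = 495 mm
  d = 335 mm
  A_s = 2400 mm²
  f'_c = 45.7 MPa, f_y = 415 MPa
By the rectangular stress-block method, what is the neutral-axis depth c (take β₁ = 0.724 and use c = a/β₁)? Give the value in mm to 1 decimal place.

T = A_s f_y = 2400 × 415 = 996000 N = 996 kN.
Setting C = 0.85 f'_c a b equal to T: a = 996000/(0.85 × 45.7 × 495) = 51.799 mm.
With β₁ = 0.724, c = a/β₁ = 51.799/0.724 = 71.5 mm.

c ≈ 71.5 mm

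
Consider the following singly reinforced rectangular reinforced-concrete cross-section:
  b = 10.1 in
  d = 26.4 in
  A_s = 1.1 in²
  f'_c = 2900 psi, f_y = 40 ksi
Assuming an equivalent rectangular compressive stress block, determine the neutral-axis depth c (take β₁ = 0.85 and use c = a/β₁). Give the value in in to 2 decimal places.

c ≈ 2.08 in

T = A_s f_y = 1.1 × 40 = 44 kips.
a = T/(0.85 f'_c b) = 44/(0.85 × 2.9 × 10.1) = 1.7673 in.
With β₁ = 0.85, c = a/β₁ = 1.7673/0.85 = 2.08 in.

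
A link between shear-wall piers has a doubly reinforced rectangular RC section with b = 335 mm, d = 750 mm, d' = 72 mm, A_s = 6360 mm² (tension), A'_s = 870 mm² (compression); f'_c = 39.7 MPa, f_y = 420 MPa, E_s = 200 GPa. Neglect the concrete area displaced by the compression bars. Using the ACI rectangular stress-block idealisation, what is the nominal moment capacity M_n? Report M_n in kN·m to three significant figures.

Assume both tension and compression steel yield.
Net tension couple steel: A_s − A'_s = 5490 mm².
a = (A_s − A'_s) f_y / (0.85 f'_c b) = 2305800/(0.85 × 39.7 × 335) = 203.97 mm.
c = a/β₁ = 203.97/0.766 = 266.28 mm; ε'_s = 0.003(c − d')/c = 0.0022 ≥ f_y/E_s = 0.0021, so compression steel does yield.
M_n = (A_s − A'_s) f_y (d − a/2) + A'_s f_y (d − d') = [2305800 × (750 − 101.985) + 365400 × (750 − 72)] × 10⁻⁶ = 1494.19 + 247.74 = 1741.93 kN·m.

M_n ≈ 1740 kN·m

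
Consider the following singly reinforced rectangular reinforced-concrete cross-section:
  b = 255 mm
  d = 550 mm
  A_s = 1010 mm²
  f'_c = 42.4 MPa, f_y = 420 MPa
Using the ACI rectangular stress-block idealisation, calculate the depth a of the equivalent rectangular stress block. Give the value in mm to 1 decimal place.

a ≈ 46.2 mm

T = A_s f_y = 1010 × 420 = 424200 N = 424.2 kN.
Setting C = 0.85 f'_c a b equal to T: a = 424200/(0.85 × 42.4 × 255) = 46.2 mm.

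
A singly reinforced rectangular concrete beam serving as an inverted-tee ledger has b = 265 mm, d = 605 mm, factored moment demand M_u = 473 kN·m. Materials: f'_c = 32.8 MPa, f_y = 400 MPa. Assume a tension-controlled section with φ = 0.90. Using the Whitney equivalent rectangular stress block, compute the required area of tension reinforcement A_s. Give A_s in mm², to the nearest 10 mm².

A_s ≈ 2440 mm²

M_n = M_u/φ = 473/0.90 = 525.556 kN·m.
With M_n = 0.85 f'_c a b (d − a/2), solve the quadratic for a:
a = d − √(d² − 2M_n/(0.85 f'_c b)) = 605 − √(605² − 2 × 525.556×10⁶/(0.85 × 32.8 × 265)) = 131.97 mm.
A_s = 0.85 f'_c a b / f_y = 0.85 × 32.8 × 131.97 × 265 / 400 = 2437.6 mm².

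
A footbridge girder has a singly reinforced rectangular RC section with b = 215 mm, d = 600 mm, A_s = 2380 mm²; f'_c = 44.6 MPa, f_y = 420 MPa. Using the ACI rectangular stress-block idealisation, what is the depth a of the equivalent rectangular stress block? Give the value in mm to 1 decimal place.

a ≈ 122.6 mm

T = A_s f_y = 2380 × 420 = 999600 N = 999.6 kN.
Setting C = 0.85 f'_c a b equal to T: a = 999600/(0.85 × 44.6 × 215) = 122.6 mm.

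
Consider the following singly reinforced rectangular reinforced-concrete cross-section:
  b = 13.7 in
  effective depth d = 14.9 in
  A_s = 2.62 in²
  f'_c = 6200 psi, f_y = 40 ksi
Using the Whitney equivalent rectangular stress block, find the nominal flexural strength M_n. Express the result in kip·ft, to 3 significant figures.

T = A_s f_y = 2.62 × 40 = 104.8 kips.
a = T/(0.85 f'_c b) = 104.8/(0.85 × 6.2 × 13.7) = 1.452 in.
M_n = T(d − a/2) = 104.8 × (14.9 − 0.726) = 1485.4 kip·in = 1485.4/12 = 123.78 kip·ft.

M_n ≈ 124 kip·ft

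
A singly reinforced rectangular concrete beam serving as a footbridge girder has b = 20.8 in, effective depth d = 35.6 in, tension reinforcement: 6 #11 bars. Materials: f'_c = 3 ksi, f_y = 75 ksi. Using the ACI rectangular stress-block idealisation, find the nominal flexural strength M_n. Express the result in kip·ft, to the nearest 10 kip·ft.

M_n ≈ 1700 kip·ft

A_s = 6 × 1.56 = 9.36 in².
T = A_s f_y = 9.36 × 75 = 702 kips.
a = T/(0.85 f'_c b) = 702/(0.85 × 3 × 20.8) = 13.235 in.
M_n = T(d − a/2) = 702 × (35.6 − 6.6175) = 20345.7 kip·in = 20345.7/12 = 1695.48 kip·ft.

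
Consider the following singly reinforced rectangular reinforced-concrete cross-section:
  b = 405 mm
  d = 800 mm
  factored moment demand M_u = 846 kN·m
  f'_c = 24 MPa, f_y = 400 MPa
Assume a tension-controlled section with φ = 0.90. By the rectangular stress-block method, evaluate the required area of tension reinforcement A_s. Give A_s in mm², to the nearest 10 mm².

A_s ≈ 3260 mm²

M_n = M_u/φ = 846/0.90 = 940 kN·m.
With M_n = 0.85 f'_c a b (d − a/2), solve the quadratic for a:
a = d − √(d² − 2M_n/(0.85 f'_c b)) = 800 − √(800² − 2 × 940×10⁶/(0.85 × 24 × 405)) = 157.78 mm.
A_s = 0.85 f'_c a b / f_y = 0.85 × 24 × 157.78 × 405 / 400 = 3258.9 mm².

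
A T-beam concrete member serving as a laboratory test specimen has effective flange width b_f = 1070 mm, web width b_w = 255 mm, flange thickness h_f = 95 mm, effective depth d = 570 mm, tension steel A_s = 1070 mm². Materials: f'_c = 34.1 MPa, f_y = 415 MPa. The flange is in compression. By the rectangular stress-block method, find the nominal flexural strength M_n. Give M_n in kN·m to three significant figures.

M_n ≈ 250 kN·m

Tension: T = A_s f_y = 1070 × 415 = 444050 N.
Try a within the flange: a = T/(0.85 f'_c b_f) = 444050/(0.85 × 34.1 × 1070) = 14.32 mm.
Since a = 14.32 ≤ h_f = 95 mm, the stress block lies entirely in the flange; analyse as a rectangular beam of width b_f.
M_n = T(d − a/2) = 444050 × (570 − 7.16) = 249.93 × 10⁶ N·mm.
M_n = 249.93 kN·m.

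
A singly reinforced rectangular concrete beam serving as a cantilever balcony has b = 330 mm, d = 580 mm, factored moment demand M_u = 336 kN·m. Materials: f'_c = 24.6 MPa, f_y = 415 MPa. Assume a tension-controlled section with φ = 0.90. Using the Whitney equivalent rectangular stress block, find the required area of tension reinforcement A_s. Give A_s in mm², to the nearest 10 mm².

A_s ≈ 1700 mm²

M_n = M_u/φ = 336/0.90 = 373.333 kN·m.
With M_n = 0.85 f'_c a b (d − a/2), solve the quadratic for a:
a = d − √(d² − 2M_n/(0.85 f'_c b)) = 580 − √(580² − 2 × 373.333×10⁶/(0.85 × 24.6 × 330)) = 102.31 mm.
A_s = 0.85 f'_c a b / f_y = 0.85 × 24.6 × 102.31 × 330 / 415 = 1701.1 mm².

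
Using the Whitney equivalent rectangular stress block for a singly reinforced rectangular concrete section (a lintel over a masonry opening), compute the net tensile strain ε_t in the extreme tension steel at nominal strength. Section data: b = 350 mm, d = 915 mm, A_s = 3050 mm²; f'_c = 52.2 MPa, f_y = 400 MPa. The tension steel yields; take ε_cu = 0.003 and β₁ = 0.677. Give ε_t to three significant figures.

a = A_s f_y/(0.85 f'_c b) = 78.56 mm.
β₁ = 0.677, so c = a/β₁ = 78.56/0.677 = 116.04 mm.
From the linear strain diagram with ε_cu = 0.003: ε_t = 0.003 (d − c)/c = 0.003 × (915 − 116.04)/116.04 = 0.0207.
Since ε_t ≥ 0.005, the section is tension-controlled.

ε_t ≈ 0.0207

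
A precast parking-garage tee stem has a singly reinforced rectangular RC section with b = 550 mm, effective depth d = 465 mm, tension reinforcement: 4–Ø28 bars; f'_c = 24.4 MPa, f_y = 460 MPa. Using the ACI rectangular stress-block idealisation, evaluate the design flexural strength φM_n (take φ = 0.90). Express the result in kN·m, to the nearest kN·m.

φM_n ≈ 424 kN·m

A_s = 4 × 616 = 2464 mm².
T = A_s f_y = 2464 × 460 = 1133440 N = 1133.44 kN.
From C = T: a = T/(0.85 f'_c b) = 1133440/(0.85 × 24.4 × 550) = 99.36 mm.
M_n = T(d − a/2) = 1133.44 kN × (465 − 49.68) mm = 470.74 kN·m.
φM_n = 0.90 × 470.74 = 423.67 kN·m.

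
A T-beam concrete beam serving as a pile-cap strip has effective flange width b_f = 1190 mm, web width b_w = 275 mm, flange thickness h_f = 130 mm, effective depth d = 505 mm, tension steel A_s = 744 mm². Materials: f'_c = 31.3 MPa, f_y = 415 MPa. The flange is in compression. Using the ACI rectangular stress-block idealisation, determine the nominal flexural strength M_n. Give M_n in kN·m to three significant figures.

Tension: T = A_s f_y = 744 × 415 = 308760 N.
Try a within the flange: a = T/(0.85 f'_c b_f) = 308760/(0.85 × 31.3 × 1190) = 9.75 mm.
Since a = 9.75 ≤ h_f = 130 mm, the stress block lies entirely in the flange; analyse as a rectangular beam of width b_f.
M_n = T(d − a/2) = 308760 × (505 − 4.875) = 154.42 × 10⁶ N·mm.
M_n = 154.42 kN·m.

M_n ≈ 154 kN·m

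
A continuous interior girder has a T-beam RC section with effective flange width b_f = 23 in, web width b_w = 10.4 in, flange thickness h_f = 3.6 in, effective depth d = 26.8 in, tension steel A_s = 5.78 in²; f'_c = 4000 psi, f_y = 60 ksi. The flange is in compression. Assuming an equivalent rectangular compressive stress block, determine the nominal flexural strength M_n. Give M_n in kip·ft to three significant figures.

M_n ≈ 708 kip·ft

Tension: T = A_s f_y = 5.78 × 60 = 346.8 kips.
Try a within the flange: a = T/(0.85 f'_c b_f) = 346.8/(0.85 × 4 × 23) = 4.435 in.
a = 4.435 > h_f = 3.6 in: the block extends into the web. Split into flange-overhang and web parts.
C_f = 0.85 f'_c (b_f − b_w) h_f = 0.85 × 4 × (23 − 10.4) × 3.6 = 154.2 kips.
Remaining web compression depth: a_w = (T − C_f)/(0.85 f'_c b_w) = (346.8 − 154.2)/(0.85 × 4 × 10.4) = 5.447 in.
M_n = C_f(d − h_f/2) + (T − C_f)(d − a_w/2) = 154.2 × (26.8 − 1.8) + 192.6 × (26.8 − 2.7235) = 3855.0 + 4637.1 = 8492.1 kip·in.
M_n = 8492.1/12 = 707.68 kip·ft.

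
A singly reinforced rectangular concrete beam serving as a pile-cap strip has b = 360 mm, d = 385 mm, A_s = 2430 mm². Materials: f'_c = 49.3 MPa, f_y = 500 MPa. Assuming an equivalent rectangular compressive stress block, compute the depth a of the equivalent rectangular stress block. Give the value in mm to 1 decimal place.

a ≈ 80.5 mm

T = A_s f_y = 2430 × 500 = 1215000 N = 1215 kN.
Setting C = 0.85 f'_c a b equal to T: a = 1215000/(0.85 × 49.3 × 360) = 80.5 mm.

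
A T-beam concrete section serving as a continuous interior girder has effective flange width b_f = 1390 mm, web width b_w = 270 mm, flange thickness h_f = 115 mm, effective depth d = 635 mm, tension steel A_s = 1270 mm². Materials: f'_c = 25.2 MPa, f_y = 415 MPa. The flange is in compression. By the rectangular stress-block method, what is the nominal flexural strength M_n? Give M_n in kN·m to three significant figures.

M_n ≈ 330 kN·m

Tension: T = A_s f_y = 1270 × 415 = 527050 N.
Try a within the flange: a = T/(0.85 f'_c b_f) = 527050/(0.85 × 25.2 × 1390) = 17.70 mm.
Since a = 17.70 ≤ h_f = 115 mm, the stress block lies entirely in the flange; analyse as a rectangular beam of width b_f.
M_n = T(d − a/2) = 527050 × (635 − 8.85) = 330.01 × 10⁶ N·mm.
M_n = 330.01 kN·m.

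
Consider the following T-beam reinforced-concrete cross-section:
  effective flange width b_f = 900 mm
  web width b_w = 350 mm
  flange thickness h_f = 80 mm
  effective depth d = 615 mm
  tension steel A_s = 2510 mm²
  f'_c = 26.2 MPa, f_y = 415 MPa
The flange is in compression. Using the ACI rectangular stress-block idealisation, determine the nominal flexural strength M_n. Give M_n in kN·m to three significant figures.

Tension: T = A_s f_y = 2510 × 415 = 1041650 N.
Try a within the flange: a = T/(0.85 f'_c b_f) = 1041650/(0.85 × 26.2 × 900) = 51.97 mm.
Since a = 51.97 ≤ h_f = 80 mm, the stress block lies entirely in the flange; analyse as a rectangular beam of width b_f.
M_n = T(d − a/2) = 1041650 × (615 − 25.985) = 613.55 × 10⁶ N·mm.
M_n = 613.55 kN·m.

M_n ≈ 614 kN·m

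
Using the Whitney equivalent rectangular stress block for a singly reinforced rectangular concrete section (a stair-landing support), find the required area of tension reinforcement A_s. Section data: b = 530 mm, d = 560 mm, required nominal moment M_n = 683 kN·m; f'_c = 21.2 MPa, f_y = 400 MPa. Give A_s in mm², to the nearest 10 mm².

A_s ≈ 3510 mm²

With M_n = 0.85 f'_c a b (d − a/2), solve the quadratic for a:
a = d − √(d² − 2M_n/(0.85 f'_c b)) = 560 − √(560² − 2 × 683×10⁶/(0.85 × 21.2 × 530)) = 147.00 mm.
A_s = 0.85 f'_c a b / f_y = 0.85 × 21.2 × 147.00 × 530 / 400 = 3509.8 mm².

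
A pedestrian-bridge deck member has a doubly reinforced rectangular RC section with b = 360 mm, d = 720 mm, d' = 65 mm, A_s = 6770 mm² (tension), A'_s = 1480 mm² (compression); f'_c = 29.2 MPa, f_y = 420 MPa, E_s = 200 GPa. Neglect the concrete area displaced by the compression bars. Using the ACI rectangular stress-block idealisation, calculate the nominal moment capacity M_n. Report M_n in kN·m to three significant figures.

Assume both tension and compression steel yield.
Net tension couple steel: A_s − A'_s = 5290 mm².
a = (A_s − A'_s) f_y / (0.85 f'_c b) = 2221800/(0.85 × 29.2 × 360) = 248.66 mm.
c = a/β₁ = 248.66/0.841 = 295.67 mm; ε'_s = 0.003(c − d')/c = 0.0023 ≥ f_y/E_s = 0.0021, so compression steel does yield.
M_n = (A_s − A'_s) f_y (d − a/2) + A'_s f_y (d − d') = [2221800 × (720 − 124.33) + 621600 × (720 − 65)] × 10⁻⁶ = 1323.46 + 407.15 = 1730.61 kN·m.

M_n ≈ 1730 kN·m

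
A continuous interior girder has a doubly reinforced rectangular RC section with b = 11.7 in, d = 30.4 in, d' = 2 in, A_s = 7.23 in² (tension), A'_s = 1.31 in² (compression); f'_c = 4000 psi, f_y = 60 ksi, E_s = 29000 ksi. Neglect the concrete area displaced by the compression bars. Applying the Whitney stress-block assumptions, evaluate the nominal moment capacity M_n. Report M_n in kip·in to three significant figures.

M_n ≈ 11400 kip·in

Assume both steels yield.
a = (A_s − A'_s) f_y/(0.85 f'_c b) = (7.23 − 1.31) × 60/(0.85 × 4 × 11.7) = 8.929 in.
c = a/β₁ = 8.929/0.85 = 10.505 in; ε'_s = 0.003(c − d')/c = 0.0024 ≥ ε_y = 0.0021, so the compression steel yields.
M_n = (A_s − A'_s) f_y (d − a/2) + A'_s f_y (d − d') = 355.2 × (30.4 − 4.4645) + 78.6 × (30.4 − 2) = 9212.3 + 2232.2 = 11444.5 kip·in.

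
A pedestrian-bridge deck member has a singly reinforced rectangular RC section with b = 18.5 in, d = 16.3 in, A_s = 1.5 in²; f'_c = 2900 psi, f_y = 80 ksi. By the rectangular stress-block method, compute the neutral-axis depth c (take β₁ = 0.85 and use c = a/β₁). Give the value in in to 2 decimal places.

c ≈ 3.10 in

T = A_s f_y = 1.5 × 80 = 120 kips.
a = T/(0.85 f'_c b) = 120/(0.85 × 2.9 × 18.5) = 2.6314 in.
With β₁ = 0.85, c = a/β₁ = 2.6314/0.85 = 3.10 in.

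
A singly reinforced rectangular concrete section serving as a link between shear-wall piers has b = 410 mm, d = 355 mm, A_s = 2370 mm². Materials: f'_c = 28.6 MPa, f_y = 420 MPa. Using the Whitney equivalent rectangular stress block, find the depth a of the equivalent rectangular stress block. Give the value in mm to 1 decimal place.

a ≈ 99.9 mm

T = A_s f_y = 2370 × 420 = 995400 N = 995.4 kN.
Setting C = 0.85 f'_c a b equal to T: a = 995400/(0.85 × 28.6 × 410) = 99.9 mm.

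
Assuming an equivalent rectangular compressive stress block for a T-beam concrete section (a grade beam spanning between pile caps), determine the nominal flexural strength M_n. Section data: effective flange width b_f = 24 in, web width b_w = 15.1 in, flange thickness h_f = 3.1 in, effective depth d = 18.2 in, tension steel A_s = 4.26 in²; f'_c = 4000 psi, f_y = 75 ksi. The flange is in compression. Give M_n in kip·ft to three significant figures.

M_n ≈ 431 kip·ft

Tension: T = A_s f_y = 4.26 × 75 = 319.5 kips.
Try a within the flange: a = T/(0.85 f'_c b_f) = 319.5/(0.85 × 4 × 24) = 3.915 in.
a = 3.915 > h_f = 3.1 in: the block extends into the web. Split into flange-overhang and web parts.
C_f = 0.85 f'_c (b_f − b_w) h_f = 0.85 × 4 × (24 − 15.1) × 3.1 = 93.8 kips.
Remaining web compression depth: a_w = (T − C_f)/(0.85 f'_c b_w) = (319.5 − 93.8)/(0.85 × 4 × 15.1) = 4.396 in.
M_n = C_f(d − h_f/2) + (T − C_f)(d − a_w/2) = 93.8 × (18.2 − 1.55) + 225.7 × (18.2 − 2.198) = 1561.8 + 3611.7 = 5173.5 kip·in.
M_n = 5173.5/12 = 431.13 kip·ft.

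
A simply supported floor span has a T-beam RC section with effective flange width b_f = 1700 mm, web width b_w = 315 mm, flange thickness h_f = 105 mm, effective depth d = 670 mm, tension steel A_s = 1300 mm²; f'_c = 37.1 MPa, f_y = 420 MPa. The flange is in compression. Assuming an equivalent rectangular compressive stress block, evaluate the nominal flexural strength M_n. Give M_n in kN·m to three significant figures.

M_n ≈ 363 kN·m

Tension: T = A_s f_y = 1300 × 420 = 546000 N.
Try a within the flange: a = T/(0.85 f'_c b_f) = 546000/(0.85 × 37.1 × 1700) = 10.18 mm.
Since a = 10.18 ≤ h_f = 105 mm, the stress block lies entirely in the flange; analyse as a rectangular beam of width b_f.
M_n = T(d − a/2) = 546000 × (670 − 5.09) = 363.04 × 10⁶ N·mm.
M_n = 363.04 kN·m.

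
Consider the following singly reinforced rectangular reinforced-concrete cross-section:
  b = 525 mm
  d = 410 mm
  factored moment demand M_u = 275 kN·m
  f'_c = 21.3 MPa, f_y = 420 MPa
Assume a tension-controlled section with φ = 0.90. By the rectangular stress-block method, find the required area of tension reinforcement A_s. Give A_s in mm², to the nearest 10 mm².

A_s ≈ 1990 mm²

M_n = M_u/φ = 275/0.90 = 305.556 kN·m.
With M_n = 0.85 f'_c a b (d − a/2), solve the quadratic for a:
a = d − √(d² − 2M_n/(0.85 f'_c b)) = 410 − √(410² − 2 × 305.556×10⁶/(0.85 × 21.3 × 525)) = 87.81 mm.
A_s = 0.85 f'_c a b / f_y = 0.85 × 21.3 × 87.81 × 525 / 420 = 1987.3 mm².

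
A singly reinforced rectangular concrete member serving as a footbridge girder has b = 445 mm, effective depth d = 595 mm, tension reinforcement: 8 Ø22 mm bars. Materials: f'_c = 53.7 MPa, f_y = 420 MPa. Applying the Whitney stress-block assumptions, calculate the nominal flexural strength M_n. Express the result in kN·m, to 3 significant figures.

A_s = 8 × 380 = 3040 mm².
T = A_s f_y = 3040 × 420 = 1276800 N = 1276.8 kN.
From C = T: a = T/(0.85 f'_c b) = 1276800/(0.85 × 53.7 × 445) = 62.86 mm.
M_n = T(d − a/2) = 1276.8 kN × (595 − 31.43) mm = 719.57 kN·m.

M_n ≈ 720 kN·m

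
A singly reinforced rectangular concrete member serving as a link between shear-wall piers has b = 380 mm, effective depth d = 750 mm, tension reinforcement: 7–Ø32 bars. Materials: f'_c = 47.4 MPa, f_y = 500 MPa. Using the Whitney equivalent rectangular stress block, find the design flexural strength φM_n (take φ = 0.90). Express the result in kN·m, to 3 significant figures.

A_s = 7 × 804 = 5628 mm².
T = A_s f_y = 5628 × 500 = 2814000 N = 2814 kN.
From C = T: a = T/(0.85 f'_c b) = 2814000/(0.85 × 47.4 × 380) = 183.80 mm.
M_n = T(d − a/2) = 2814 kN × (750 − 91.9) mm = 1851.89 kN·m.
φM_n = 0.90 × 1851.89 = 1666.70 kN·m.

φM_n ≈ 1670 kN·m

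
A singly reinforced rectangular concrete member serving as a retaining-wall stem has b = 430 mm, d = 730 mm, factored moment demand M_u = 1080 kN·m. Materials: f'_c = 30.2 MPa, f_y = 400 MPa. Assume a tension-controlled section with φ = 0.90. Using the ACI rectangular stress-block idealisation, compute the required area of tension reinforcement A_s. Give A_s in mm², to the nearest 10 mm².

M_n = M_u/φ = 1080/0.90 = 1200 kN·m.
With M_n = 0.85 f'_c a b (d − a/2), solve the quadratic for a:
a = d − √(d² − 2M_n/(0.85 f'_c b)) = 730 − √(730² − 2 × 1200×10⁶/(0.85 × 30.2 × 430)) = 168.33 mm.
A_s = 0.85 f'_c a b / f_y = 0.85 × 30.2 × 168.33 × 430 / 400 = 4645.1 mm².

A_s ≈ 4650 mm²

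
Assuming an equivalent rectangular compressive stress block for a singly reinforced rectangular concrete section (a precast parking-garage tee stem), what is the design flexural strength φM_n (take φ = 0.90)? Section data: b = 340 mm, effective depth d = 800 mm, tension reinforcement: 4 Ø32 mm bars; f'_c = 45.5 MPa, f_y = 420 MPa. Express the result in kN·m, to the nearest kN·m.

φM_n ≈ 910 kN·m

A_s = 4 × 804 = 3216 mm².
T = A_s f_y = 3216 × 420 = 1350720 N = 1350.72 kN.
From C = T: a = T/(0.85 f'_c b) = 1350720/(0.85 × 45.5 × 340) = 102.72 mm.
M_n = T(d − a/2) = 1350.72 kN × (800 − 51.36) mm = 1011.20 kN·m.
φM_n = 0.90 × 1011.20 = 910.08 kN·m.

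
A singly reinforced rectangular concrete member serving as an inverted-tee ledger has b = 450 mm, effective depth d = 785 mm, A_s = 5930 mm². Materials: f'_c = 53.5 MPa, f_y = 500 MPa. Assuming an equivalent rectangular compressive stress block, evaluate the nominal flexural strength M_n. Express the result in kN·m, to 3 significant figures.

M_n ≈ 2110 kN·m

T = A_s f_y = 5930 × 500 = 2965000 N = 2965 kN.
From C = T: a = T/(0.85 f'_c b) = 2965000/(0.85 × 53.5 × 450) = 144.89 mm.
M_n = T(d − a/2) = 2965 kN × (785 − 72.445) mm = 2112.73 kN·m.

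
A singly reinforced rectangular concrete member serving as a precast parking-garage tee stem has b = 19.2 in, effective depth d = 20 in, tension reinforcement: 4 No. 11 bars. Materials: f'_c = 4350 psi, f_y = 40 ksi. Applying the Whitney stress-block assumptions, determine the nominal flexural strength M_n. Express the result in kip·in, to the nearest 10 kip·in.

M_n ≈ 4550 kip·in

A_s = 4 × 1.56 = 6.24 in².
T = A_s f_y = 6.24 × 40 = 249.6 kips.
a = T/(0.85 f'_c b) = 249.6/(0.85 × 4.35 × 19.2) = 3.516 in.
M_n = T(d − a/2) = 249.6 × (20 − 1.758) = 4553.2 kip·in.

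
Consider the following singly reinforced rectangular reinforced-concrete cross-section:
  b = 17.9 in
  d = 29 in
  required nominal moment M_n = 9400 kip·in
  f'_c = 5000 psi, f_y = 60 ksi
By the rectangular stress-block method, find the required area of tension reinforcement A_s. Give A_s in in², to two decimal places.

From M_n = 0.85 f'_c a b (d − a/2):
a = d − √(d² − 2M_n/(0.85 f'_c b)) = 29 − √(29² − 2 × 9400/(0.85 × 5 × 17.9)) = 4.630 in.
A_s = 0.85 f'_c a b / f_y = 0.85 × 5 × 4.630 × 17.9 / 60 = 5.870 in².

A_s ≈ 5.87 in²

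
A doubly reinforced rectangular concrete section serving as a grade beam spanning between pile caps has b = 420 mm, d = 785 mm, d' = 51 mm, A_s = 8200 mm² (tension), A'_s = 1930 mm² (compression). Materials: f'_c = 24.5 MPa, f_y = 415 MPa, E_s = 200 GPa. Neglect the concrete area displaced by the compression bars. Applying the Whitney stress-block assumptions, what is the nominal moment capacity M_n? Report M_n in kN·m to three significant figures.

Assume both tension and compression steel yield.
Net tension couple steel: A_s − A'_s = 6270 mm².
a = (A_s − A'_s) f_y / (0.85 f'_c b) = 2602050/(0.85 × 24.5 × 420) = 297.50 mm.
c = a/β₁ = 297.50/0.85 = 350.00 mm; ε'_s = 0.003(c − d')/c = 0.0026 ≥ f_y/E_s = 0.0021, so compression steel does yield.
M_n = (A_s − A'_s) f_y (d − a/2) + A'_s f_y (d − d') = [2602050 × (785 − 148.75) + 800950 × (785 − 51)] × 10⁻⁶ = 1655.55 + 587.90 = 2243.45 kN·m.

M_n ≈ 2240 kN·m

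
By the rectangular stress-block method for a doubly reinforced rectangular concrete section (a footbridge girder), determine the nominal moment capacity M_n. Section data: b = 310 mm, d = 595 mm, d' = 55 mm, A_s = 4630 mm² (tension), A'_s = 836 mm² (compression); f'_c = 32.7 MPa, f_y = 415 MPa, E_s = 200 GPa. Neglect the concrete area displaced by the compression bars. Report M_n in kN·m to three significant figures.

M_n ≈ 980 kN·m

Assume both tension and compression steel yield.
Net tension couple steel: A_s − A'_s = 3794 mm².
a = (A_s − A'_s) f_y / (0.85 f'_c b) = 1574510/(0.85 × 32.7 × 310) = 182.73 mm.
c = a/β₁ = 182.73/0.816 = 223.93 mm; ε'_s = 0.003(c − d')/c = 0.0023 ≥ f_y/E_s = 0.0021, so compression steel does yield.
M_n = (A_s − A'_s) f_y (d − a/2) + A'_s f_y (d − d') = [1574510 × (595 − 91.365) + 346940 × (595 − 55)] × 10⁻⁶ = 792.98 + 187.35 = 980.33 kN·m.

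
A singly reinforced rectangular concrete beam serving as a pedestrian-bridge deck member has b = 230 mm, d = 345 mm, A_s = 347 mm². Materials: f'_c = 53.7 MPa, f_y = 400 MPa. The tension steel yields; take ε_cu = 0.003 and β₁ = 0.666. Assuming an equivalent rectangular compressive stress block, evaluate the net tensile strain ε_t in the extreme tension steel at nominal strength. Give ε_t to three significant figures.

a = A_s f_y/(0.85 f'_c b) = 13.22 mm.
β₁ = 0.666, so c = a/β₁ = 13.22/0.666 = 19.85 mm.
From the linear strain diagram with ε_cu = 0.003: ε_t = 0.003 (d − c)/c = 0.003 × (345 − 19.85)/19.85 = 0.0491.
Since ε_t ≥ 0.005, the section is tension-controlled.

ε_t ≈ 0.0491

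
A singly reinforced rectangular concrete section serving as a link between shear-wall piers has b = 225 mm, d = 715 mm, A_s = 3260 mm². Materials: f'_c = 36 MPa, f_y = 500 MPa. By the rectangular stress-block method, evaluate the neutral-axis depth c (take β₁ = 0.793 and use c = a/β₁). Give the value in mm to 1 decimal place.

c ≈ 298.5 mm

T = A_s f_y = 3260 × 500 = 1630000 N = 1630 kN.
Setting C = 0.85 f'_c a b equal to T: a = 1630000/(0.85 × 36 × 225) = 236.747 mm.
With β₁ = 0.793, c = a/β₁ = 236.747/0.793 = 298.5 mm.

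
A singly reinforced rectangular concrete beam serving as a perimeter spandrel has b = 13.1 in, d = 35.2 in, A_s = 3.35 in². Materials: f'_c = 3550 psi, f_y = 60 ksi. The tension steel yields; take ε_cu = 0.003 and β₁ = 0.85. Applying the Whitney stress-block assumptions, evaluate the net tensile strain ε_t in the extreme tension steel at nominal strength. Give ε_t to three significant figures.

a = A_s f_y/(0.85 f'_c b) = 5.085 in.
β₁ = 0.85, so c = a/β₁ = 5.085/0.85 = 5.982 in.
From the linear strain diagram with ε_cu = 0.003: ε_t = 0.003 (d − c)/c = 0.003 × (35.2 − 5.982)/5.982 = 0.0147.
Since ε_t ≥ 0.005, the section is tension-controlled.

ε_t ≈ 0.0147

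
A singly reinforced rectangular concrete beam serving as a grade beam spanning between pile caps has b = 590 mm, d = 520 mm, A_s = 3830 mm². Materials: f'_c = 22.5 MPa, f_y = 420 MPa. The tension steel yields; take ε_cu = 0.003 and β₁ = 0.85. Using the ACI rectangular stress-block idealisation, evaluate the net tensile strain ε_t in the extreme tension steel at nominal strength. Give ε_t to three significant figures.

ε_t ≈ 0.00630

a = A_s f_y/(0.85 f'_c b) = 142.56 mm.
β₁ = 0.85, so c = a/β₁ = 142.56/0.85 = 167.72 mm.
From the linear strain diagram with ε_cu = 0.003: ε_t = 0.003 (d − c)/c = 0.003 × (520 − 167.72)/167.72 = 0.00630.
Since ε_t ≥ 0.005, the section is tension-controlled.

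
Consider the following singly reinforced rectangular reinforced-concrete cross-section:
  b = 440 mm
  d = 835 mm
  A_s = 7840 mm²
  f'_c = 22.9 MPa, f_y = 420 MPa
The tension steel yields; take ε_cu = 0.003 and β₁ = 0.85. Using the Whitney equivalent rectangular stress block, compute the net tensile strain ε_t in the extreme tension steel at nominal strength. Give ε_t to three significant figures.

a = A_s f_y/(0.85 f'_c b) = 384.47 mm.
β₁ = 0.85, so c = a/β₁ = 384.47/0.85 = 452.32 mm.
From the linear strain diagram with ε_cu = 0.003: ε_t = 0.003 (d − c)/c = 0.003 × (835 − 452.32)/452.32 = 0.00254.
ε_t < 0.004 — the section is over-reinforced for flexure under ACI limits.

ε_t ≈ 0.00254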